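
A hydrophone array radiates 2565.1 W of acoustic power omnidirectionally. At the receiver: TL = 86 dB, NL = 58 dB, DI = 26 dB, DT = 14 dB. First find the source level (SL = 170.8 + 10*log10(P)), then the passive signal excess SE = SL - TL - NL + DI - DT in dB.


Step 1: SL = 170.8 + 10*log10(2565.1) = 204.89 dB
Step 2: SE = SL - TL - NL + DI - DT = 204.89 - 86 - 58 + 26 - 14 = 72.89

72.89 dB


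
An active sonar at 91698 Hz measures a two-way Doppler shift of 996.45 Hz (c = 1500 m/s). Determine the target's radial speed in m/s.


8.15 m/s


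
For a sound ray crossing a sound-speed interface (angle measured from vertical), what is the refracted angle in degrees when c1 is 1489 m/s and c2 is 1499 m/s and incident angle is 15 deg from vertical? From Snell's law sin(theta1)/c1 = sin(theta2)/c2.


sin(theta2) = (c2/c1)*sin(theta1) = (1499/1489)*sin(15 deg) = 0.26056
theta2 = arcsin(0.26056) = 15.1

15.1 deg


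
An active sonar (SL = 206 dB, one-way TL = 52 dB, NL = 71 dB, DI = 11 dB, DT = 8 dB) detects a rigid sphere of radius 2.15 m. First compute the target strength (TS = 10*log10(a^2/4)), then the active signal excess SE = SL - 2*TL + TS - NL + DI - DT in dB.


Step 1: TS = 10*log10(2.15^2/4) = 0.63 dB
Step 2: SE = SL - 2*TL + TS - NL + DI - DT = 206 - 2*52 + (0.63) - 71 + 11 - 8 = 34.63

34.63 dB


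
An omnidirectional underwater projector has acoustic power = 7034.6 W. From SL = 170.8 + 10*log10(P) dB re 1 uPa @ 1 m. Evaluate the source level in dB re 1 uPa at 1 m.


SL = 170.8 + 10*log10(7034.6) = 170.8 + 38.47 = 209.27

209.27 dB


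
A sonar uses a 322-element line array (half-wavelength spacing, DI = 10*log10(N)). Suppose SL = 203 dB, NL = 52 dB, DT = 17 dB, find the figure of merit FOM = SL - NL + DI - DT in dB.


159.08 dB


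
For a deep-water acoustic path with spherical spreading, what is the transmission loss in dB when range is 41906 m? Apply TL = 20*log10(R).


92.45 dB


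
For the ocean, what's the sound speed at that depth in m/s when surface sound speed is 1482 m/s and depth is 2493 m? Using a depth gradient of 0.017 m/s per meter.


1524.381 m/s


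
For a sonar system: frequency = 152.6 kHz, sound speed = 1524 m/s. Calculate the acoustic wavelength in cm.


lambda = c/f = 1524 / 152600 = 0.01 m = 1.0 cm

1.0 cm


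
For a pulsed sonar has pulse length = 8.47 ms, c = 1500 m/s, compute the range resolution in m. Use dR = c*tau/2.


dR = c*tau/2 = 1500 * 8.47e-3 / 2 = 6.3525

6.3525 m


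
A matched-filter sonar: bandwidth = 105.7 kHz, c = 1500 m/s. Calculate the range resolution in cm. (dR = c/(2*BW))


0.71 cm


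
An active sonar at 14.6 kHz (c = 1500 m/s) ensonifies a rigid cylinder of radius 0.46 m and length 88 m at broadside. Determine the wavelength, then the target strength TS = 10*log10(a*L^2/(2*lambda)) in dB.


Step 1: lambda = c/f = 1500/14600 = 0.10274 m
Step 2: TS = 10*log10(a*L^2/(2*lambda)) = 10*log10(0.46*88^2/(2*0.10274)) = 42.39

42.39 dB


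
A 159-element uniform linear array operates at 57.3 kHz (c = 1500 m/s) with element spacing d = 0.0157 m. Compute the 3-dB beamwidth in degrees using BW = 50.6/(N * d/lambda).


Step 1: lambda = 1500/57300 = 0.02618 m
Step 2: d/lambda = 0.0157/0.02618 = 0.5997
Step 3: BW = 50.6/(N * d/lambda) = 50.6/(159 * 0.5997) = 0.53

0.53 deg


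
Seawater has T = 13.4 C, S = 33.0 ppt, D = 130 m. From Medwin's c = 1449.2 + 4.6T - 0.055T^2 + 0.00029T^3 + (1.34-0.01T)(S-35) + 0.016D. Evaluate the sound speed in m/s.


c = 1449.2 + 4.6*13.4 - 0.055*13.4^2 + 0.00029*13.4^3 + (1.34 - 0.01*13.4)*(33.0 - 35) + 0.016*130 = 1501.33

1501.33 m/s


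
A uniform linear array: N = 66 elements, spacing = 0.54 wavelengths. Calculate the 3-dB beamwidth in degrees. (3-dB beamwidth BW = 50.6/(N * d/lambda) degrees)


BW = 50.6 / (66 * 0.54) = 50.6 / 35.64 = 1.42

1.42 deg


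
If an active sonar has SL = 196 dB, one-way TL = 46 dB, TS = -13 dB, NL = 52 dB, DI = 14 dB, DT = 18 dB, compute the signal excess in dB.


35 dB


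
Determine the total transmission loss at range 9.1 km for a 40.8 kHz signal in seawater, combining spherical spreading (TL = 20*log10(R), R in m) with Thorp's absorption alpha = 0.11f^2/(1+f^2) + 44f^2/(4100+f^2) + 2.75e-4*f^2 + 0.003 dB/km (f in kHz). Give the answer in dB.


Step 1 (Thorp): alpha = 0.11*1664.64/(1+1664.64) + 44*1664.64/(4100+1664.64) + 2.75e-4*1664.64 + 0.003 = 13.2765 dB/km
Step 2: TL_spread = 20*log10(9100) = 79.18 dB
Step 3: TL_abs = alpha*R = 13.2765 * 9.1 = 120.82 dB
Step 4: TL_total = 79.18 + 120.82 = 200.0

200.0 dB


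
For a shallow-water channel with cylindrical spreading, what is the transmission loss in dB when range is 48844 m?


46.89 dB


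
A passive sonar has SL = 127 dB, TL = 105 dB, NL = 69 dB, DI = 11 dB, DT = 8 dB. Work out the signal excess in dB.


-44 dB


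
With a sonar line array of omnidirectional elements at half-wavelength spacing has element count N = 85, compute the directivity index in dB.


DI = 10*log10(85) = 19.29

19.29 dB


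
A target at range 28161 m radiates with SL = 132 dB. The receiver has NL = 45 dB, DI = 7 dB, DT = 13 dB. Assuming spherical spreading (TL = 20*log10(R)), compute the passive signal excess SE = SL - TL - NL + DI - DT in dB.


Step 1: TL = 20*log10(28161) = 88.99 dB
Step 2: SE = 132 - 88.99 - 45 + 7 - 13 = -7.99

-7.99 dB


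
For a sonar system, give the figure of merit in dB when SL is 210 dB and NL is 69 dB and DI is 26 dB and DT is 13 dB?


FOM = SL - NL + DI - DT = 210 - 69 + 26 - 13 = 154

154 dB


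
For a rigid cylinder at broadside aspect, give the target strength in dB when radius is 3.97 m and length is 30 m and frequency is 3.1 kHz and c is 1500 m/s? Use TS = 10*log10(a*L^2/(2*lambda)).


35.67 dB


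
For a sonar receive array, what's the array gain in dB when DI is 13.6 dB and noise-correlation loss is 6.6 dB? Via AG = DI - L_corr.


7.0 dB


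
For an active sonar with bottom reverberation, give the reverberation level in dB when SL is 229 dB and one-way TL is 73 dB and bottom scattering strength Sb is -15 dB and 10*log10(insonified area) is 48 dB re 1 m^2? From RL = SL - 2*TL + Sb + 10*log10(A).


RL = SL - 2*TL + Sb + 10*log10(A) = 229 - 2*73 + (-15) + 48 = 116

116 dB


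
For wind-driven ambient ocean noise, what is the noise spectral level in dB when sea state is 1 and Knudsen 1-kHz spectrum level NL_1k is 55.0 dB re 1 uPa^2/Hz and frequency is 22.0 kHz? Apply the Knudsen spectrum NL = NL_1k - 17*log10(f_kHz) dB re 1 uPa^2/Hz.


NL = NL_1k - 17*log10(f_kHz) = 55.0 - 17*log10(22.0) = 55.0 - (22.82) = 32.18

32.18 dB


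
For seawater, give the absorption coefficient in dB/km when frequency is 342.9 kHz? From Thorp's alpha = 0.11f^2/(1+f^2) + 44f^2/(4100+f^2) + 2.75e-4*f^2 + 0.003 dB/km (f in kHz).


f^2 = 117580.41
alpha = 0.11*117580.41/(1+117580.41) + 44*117580.41/(4100+117580.41) + 2.75e-4*117580.41 + 0.003 = 74.965

74.965 dB/km


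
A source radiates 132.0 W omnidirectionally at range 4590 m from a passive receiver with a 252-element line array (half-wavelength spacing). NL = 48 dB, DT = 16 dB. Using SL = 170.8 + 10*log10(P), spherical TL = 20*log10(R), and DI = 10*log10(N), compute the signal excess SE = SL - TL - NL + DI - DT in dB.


Step 1: SL = 170.8 + 10*log10(132.0) = 192.01 dB
Step 2: TL = 20*log10(4590) = 73.24 dB
Step 3: DI = 10*log10(252) = 24.01 dB
Step 4: SE = SL - TL - NL + DI - DT = 192.01 - 73.24 - 48 + 24.01 - 16 = 78.78

78.78 dB


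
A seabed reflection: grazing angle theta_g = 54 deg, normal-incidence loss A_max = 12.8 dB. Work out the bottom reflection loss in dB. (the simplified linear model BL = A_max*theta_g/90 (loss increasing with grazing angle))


BL = A_max * theta_g / 90 = 12.8 * 54 / 90 = 7.68

7.68 dB


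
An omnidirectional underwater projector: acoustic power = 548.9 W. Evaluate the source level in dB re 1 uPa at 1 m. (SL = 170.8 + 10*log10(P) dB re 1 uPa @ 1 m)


198.19 dB


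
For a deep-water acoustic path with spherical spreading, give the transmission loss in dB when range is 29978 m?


89.54 dB


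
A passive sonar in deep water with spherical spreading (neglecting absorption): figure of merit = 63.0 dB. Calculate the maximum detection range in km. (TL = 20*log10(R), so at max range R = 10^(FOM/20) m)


1.41 km


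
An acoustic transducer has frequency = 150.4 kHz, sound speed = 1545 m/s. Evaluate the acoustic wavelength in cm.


1.03 cm


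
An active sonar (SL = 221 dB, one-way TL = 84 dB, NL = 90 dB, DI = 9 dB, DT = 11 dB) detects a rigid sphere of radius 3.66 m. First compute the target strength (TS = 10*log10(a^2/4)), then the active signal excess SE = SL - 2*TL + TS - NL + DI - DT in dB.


Step 1: TS = 10*log10(3.66^2/4) = 5.25 dB
Step 2: SE = SL - 2*TL + TS - NL + DI - DT = 221 - 2*84 + (5.25) - 90 + 9 - 11 = -33.75

-33.75 dB


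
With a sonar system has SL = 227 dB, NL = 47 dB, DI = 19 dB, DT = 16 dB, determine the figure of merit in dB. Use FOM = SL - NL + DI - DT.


FOM = SL - NL + DI - DT = 227 - 47 + 19 - 16 = 183

183 dB


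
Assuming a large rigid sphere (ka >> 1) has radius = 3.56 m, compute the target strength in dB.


TS = 10*log10(3.56^2 / 4) = 10*log10(3.1684) = 5.01

5.01 dB


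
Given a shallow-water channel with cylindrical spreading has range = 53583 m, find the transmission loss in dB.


TL = 10*log10(53583) = 47.29

47.29 dB


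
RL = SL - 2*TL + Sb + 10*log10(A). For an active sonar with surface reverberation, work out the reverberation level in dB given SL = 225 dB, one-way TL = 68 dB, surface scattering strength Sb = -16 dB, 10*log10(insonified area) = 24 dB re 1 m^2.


RL = SL - 2*TL + Sb + 10*log10(A) = 225 - 2*68 + (-16) + 24 = 97

97 dB


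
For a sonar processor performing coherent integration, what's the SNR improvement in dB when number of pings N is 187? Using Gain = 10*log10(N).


22.72 dB


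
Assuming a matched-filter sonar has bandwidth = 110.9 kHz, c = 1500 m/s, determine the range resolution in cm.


dR = c/(2*BW) = 1500 / (2 * 110.9e3) = 0.0068 m = 0.68 cm

0.68 cm


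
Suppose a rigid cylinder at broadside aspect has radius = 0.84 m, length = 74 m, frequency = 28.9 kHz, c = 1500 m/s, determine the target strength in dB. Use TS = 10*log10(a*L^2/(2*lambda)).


lambda = 1500/28900 = 0.0519 m
TS = 10*log10(0.84*74^2/(2*0.0519)) = 46.47

46.47 dB


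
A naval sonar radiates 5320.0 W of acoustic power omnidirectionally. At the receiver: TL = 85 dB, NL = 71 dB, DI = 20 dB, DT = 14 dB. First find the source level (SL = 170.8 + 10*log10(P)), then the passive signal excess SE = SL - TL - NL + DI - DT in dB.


Step 1: SL = 170.8 + 10*log10(5320.0) = 208.06 dB
Step 2: SE = SL - TL - NL + DI - DT = 208.06 - 85 - 71 + 20 - 14 = 58.06

58.06 dB


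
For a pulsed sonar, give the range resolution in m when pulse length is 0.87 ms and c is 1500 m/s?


dR = c*tau/2 = 1500 * 0.87e-3 / 2 = 0.6525

0.6525 m


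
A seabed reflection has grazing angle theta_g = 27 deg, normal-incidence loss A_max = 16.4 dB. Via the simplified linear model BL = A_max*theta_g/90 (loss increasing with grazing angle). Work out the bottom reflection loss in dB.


BL = A_max * theta_g / 90 = 16.4 * 27 / 90 = 4.92

4.92 dB


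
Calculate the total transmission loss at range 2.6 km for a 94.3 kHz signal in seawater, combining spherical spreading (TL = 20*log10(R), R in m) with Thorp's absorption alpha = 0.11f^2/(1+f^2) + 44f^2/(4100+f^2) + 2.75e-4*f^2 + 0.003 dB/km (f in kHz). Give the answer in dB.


153.25 dB


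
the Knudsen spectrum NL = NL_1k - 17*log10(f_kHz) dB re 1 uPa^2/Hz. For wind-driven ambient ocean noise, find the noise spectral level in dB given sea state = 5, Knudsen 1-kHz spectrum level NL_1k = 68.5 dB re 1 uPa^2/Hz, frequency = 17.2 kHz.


NL = NL_1k - 17*log10(f_kHz) = 68.5 - 17*log10(17.2) = 68.5 - (21.0) = 47.5

47.5 dB


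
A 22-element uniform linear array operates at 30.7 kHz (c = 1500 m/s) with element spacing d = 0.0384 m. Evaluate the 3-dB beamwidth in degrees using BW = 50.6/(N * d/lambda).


Step 1: lambda = 1500/30700 = 0.04886 m
Step 2: d/lambda = 0.0384/0.04886 = 0.7859
Step 3: BW = 50.6/(N * d/lambda) = 50.6/(22 * 0.7859) = 2.93

2.93 deg


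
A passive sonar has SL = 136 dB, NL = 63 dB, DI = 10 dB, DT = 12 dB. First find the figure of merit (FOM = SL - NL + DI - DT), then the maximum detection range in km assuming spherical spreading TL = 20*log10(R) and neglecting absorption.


Step 1: FOM = SL - NL + DI - DT = 136 - 63 + 10 - 12 = 71 dB
Step 2: at max range FOM = TL = 20*log10(R), so R = 10^(71/20) = 3548.13 m = 3.55 km

3.55 km


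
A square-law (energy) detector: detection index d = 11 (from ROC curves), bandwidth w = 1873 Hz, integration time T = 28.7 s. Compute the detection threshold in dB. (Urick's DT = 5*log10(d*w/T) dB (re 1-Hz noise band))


DT = 5*log10(d*w/T) = 5*log10(11 * 1873 / 28.7) = 5*log10(717.87) = 14.28

14.28 dB


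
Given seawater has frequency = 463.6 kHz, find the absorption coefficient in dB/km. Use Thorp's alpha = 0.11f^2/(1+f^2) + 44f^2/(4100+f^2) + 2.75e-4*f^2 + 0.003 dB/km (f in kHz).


f^2 = 214924.96
alpha = 0.11*214924.96/(1+214924.96) + 44*214924.96/(4100+214924.96) + 2.75e-4*214924.96 + 0.003 = 102.394

102.394 dB/km


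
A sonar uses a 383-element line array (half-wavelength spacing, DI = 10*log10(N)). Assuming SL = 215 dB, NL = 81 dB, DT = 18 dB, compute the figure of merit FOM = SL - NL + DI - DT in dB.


141.83 dB


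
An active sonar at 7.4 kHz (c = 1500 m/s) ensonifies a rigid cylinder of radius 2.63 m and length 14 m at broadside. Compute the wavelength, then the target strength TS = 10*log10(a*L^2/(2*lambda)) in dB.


Step 1: lambda = c/f = 1500/7400 = 0.2027 m
Step 2: TS = 10*log10(a*L^2/(2*lambda)) = 10*log10(2.63*14^2/(2*0.2027)) = 31.04

31.04 dB


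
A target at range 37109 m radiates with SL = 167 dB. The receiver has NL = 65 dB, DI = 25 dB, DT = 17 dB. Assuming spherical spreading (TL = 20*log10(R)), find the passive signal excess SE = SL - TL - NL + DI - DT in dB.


18.61 dB


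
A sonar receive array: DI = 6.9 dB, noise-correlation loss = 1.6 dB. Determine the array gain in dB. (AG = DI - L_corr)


5.3 dB


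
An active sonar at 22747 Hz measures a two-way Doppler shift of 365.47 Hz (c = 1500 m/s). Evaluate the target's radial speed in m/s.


12.05 m/s


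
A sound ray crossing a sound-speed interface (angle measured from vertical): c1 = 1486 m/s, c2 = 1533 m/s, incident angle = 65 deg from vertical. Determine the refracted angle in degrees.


sin(theta2) = (c2/c1)*sin(theta1) = (1533/1486)*sin(65 deg) = 0.93497
theta2 = arcsin(0.93497) = 69.22

69.22 deg


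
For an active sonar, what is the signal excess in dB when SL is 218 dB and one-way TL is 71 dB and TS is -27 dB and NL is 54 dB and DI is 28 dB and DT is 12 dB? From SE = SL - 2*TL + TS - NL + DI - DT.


SE = SL - 2*TL + TS - NL + DI - DT = 218 - 2*71 + (-27) - 54 + 28 - 12 = 11

11 dB


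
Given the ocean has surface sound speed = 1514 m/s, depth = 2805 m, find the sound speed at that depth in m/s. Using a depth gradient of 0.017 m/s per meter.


c = 1514 + 0.017 * 2805 = 1561.685

1561.685 m/s


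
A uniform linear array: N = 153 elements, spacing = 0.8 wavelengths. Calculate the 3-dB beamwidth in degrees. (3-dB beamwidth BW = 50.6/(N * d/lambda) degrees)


BW = 50.6 / (153 * 0.8) = 50.6 / 122.4 = 0.41

0.41 deg


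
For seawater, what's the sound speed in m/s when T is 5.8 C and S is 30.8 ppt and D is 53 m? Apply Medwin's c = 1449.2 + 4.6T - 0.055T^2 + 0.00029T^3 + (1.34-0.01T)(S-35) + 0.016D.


c = 1449.2 + 4.6*5.8 - 0.055*5.8^2 + 0.00029*5.8^3 + (1.34 - 0.01*5.8)*(30.8 - 35) + 0.016*53 = 1469.55

1469.55 m/s


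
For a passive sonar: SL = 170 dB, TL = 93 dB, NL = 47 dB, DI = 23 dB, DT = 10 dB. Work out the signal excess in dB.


43 dB


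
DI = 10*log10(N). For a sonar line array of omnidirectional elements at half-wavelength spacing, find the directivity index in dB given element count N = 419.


DI = 10*log10(419) = 26.22

26.22 dB


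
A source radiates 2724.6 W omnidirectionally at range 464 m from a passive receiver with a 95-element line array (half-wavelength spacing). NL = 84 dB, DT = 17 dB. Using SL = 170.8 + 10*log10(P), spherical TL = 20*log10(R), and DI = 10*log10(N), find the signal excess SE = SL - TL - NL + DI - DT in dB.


Step 1: SL = 170.8 + 10*log10(2724.6) = 205.15 dB
Step 2: TL = 20*log10(464) = 53.33 dB
Step 3: DI = 10*log10(95) = 19.78 dB
Step 4: SE = SL - TL - NL + DI - DT = 205.15 - 53.33 - 84 + 19.78 - 17 = 70.6

70.6 dB


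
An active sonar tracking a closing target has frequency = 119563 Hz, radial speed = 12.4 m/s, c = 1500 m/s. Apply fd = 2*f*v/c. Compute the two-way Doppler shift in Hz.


fd = 2*f*v/c = 2 * 119563 * 12.4 / 1500 = 1976.77

1976.77 Hz


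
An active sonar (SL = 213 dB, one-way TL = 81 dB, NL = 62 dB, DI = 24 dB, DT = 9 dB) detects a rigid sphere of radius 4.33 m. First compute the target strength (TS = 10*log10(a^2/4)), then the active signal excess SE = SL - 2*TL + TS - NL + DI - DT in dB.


Step 1: TS = 10*log10(4.33^2/4) = 6.71 dB
Step 2: SE = SL - 2*TL + TS - NL + DI - DT = 213 - 2*81 + (6.71) - 62 + 24 - 9 = 10.71

10.71 dB


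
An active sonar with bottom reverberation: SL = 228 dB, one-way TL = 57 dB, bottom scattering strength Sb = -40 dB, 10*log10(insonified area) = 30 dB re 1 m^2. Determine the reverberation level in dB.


104 dB


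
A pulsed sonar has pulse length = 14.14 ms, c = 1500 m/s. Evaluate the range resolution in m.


10.605 m


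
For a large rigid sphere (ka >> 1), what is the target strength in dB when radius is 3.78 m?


5.53 dB


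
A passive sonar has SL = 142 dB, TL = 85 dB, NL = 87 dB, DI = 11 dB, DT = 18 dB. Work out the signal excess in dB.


SE = SL - TL - NL + DI - DT = 142 - 85 - 87 + 11 - 18 = -37

-37 dB


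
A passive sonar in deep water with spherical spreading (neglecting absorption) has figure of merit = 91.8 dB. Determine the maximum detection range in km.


At max range FOM = TL, so 20*log10(R) = 91.8
R = 10^(91.8/20) = 38904.51 m = 38.9 km

38.9 km


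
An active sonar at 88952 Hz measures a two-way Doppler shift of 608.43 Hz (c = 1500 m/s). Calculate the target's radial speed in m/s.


From fd = 2*f*v/c, v = c*fd/(2*f) = 1500 * 608.43 / (2*88952) = 5.13

5.13 m/s


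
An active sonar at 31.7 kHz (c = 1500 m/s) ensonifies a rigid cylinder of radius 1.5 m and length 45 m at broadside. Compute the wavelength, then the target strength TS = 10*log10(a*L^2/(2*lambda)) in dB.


Step 1: lambda = c/f = 1500/31700 = 0.04732 m
Step 2: TS = 10*log10(a*L^2/(2*lambda)) = 10*log10(1.5*45^2/(2*0.04732)) = 45.06

45.06 dB


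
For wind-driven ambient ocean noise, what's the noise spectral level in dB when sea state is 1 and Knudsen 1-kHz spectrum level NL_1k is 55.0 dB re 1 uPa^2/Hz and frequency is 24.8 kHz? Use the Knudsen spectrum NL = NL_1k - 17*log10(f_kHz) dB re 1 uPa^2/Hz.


31.29 dB


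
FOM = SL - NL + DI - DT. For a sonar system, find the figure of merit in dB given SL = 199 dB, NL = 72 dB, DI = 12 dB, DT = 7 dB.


132 dB


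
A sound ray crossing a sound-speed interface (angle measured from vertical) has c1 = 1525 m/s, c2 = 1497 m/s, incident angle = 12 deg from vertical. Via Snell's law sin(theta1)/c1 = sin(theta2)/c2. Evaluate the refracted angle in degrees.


sin(theta2) = (c2/c1)*sin(theta1) = (1497/1525)*sin(12 deg) = 0.20409
theta2 = arcsin(0.20409) = 11.78

11.78 deg


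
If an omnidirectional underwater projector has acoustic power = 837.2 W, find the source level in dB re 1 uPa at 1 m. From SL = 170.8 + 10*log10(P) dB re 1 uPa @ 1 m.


SL = 170.8 + 10*log10(837.2) = 170.8 + 29.23 = 200.03

200.03 dB


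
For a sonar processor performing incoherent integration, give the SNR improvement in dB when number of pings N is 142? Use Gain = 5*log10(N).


10.76 dB


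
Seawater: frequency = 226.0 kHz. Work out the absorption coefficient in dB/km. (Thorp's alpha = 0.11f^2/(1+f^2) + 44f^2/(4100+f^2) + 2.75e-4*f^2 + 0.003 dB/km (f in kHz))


f^2 = 51076.0
alpha = 0.11*51076.0/(1+51076.0) + 44*51076.0/(4100+51076.0) + 2.75e-4*51076.0 + 0.003 = 54.889

54.889 dB/km


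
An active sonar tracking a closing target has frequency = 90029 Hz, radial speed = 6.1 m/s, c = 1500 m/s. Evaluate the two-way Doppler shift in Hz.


fd = 2*f*v/c = 2 * 90029 * 6.1 / 1500 = 732.24

732.24 Hz


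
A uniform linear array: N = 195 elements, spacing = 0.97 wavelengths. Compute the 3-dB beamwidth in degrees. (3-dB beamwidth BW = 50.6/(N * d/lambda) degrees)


0.27 deg


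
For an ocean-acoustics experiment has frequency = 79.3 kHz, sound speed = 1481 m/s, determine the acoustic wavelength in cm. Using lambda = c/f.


lambda = c/f = 1481 / 79300 = 0.0187 m = 1.87 cm

1.87 cm


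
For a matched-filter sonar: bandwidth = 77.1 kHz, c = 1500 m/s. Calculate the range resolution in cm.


0.97 cm


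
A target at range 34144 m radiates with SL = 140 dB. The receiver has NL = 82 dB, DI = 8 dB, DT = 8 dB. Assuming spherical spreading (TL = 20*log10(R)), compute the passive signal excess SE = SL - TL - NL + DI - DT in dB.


Step 1: TL = 20*log10(34144) = 90.67 dB
Step 2: SE = 140 - 90.67 - 82 + 8 - 8 = -32.67

-32.67 dB


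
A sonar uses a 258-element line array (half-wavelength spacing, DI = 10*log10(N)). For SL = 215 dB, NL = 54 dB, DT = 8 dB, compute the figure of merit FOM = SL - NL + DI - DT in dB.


Step 1: DI = 10*log10(258) = 24.12 dB
Step 2: FOM = SL - NL + DI - DT = 215 - 54 + 24.12 - 8 = 177.12

177.12 dB


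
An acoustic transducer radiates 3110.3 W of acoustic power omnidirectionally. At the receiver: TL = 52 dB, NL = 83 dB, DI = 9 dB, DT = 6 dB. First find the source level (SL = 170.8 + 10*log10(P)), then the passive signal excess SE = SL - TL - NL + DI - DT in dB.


Step 1: SL = 170.8 + 10*log10(3110.3) = 205.73 dB
Step 2: SE = SL - TL - NL + DI - DT = 205.73 - 52 - 83 + 9 - 6 = 73.73

73.73 dB


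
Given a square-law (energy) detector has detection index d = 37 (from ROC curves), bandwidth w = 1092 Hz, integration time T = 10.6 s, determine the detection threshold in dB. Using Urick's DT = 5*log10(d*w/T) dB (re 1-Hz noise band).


DT = 5*log10(d*w/T) = 5*log10(37 * 1092 / 10.6) = 5*log10(3811.7) = 17.91

17.91 dB


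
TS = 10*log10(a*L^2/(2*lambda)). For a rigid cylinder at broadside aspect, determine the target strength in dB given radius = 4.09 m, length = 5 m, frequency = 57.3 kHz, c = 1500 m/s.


lambda = 1500/57300 = 0.02618 m
TS = 10*log10(4.09*5^2/(2*0.02618)) = 32.91

32.91 dB


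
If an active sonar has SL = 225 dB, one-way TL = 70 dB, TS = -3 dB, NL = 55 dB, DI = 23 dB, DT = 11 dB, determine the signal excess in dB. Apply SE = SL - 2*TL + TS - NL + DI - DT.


SE = SL - 2*TL + TS - NL + DI - DT = 225 - 2*70 + (-3) - 55 + 23 - 11 = 39

39 dB


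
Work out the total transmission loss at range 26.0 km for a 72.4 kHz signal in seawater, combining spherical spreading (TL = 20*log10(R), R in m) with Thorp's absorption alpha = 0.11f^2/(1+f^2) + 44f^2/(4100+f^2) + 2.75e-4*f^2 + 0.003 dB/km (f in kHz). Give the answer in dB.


Step 1 (Thorp): alpha = 0.11*5241.76/(1+5241.76) + 44*5241.76/(4100+5241.76) + 2.75e-4*5241.76 + 0.003 = 26.2433 dB/km
Step 2: TL_spread = 20*log10(26000) = 88.3 dB
Step 3: TL_abs = alpha*R = 26.2433 * 26.0 = 682.33 dB
Step 4: TL_total = 88.3 + 682.33 = 770.63

770.63 dB


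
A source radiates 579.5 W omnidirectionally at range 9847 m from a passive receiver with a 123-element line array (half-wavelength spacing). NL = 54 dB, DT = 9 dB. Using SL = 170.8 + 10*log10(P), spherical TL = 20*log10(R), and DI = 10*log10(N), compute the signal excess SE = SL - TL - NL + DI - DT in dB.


76.46 dB


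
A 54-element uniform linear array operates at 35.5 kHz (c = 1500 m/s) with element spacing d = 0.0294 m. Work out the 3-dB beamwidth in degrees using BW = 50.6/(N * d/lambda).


Step 1: lambda = 1500/35500 = 0.04225 m
Step 2: d/lambda = 0.0294/0.04225 = 0.6959
Step 3: BW = 50.6/(N * d/lambda) = 50.6/(54 * 0.6959) = 1.35

1.35 deg


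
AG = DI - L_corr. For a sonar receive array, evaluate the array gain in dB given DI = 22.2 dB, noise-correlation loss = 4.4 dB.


AG = DI - L_corr = 22.2 - 4.4 = 17.8

17.8 dB


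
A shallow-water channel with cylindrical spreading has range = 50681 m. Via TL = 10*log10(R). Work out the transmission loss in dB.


TL = 10*log10(50681) = 47.05

47.05 dB


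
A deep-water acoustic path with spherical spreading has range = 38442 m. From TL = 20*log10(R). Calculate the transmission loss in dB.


TL = 20*log10(38442) = 91.7

91.7 dB


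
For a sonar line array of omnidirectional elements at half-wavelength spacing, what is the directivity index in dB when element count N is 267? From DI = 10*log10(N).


DI = 10*log10(267) = 24.27

24.27 dB


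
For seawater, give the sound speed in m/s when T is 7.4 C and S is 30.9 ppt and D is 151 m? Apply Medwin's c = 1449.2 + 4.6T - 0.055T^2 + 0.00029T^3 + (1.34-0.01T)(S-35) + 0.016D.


1477.57 m/s


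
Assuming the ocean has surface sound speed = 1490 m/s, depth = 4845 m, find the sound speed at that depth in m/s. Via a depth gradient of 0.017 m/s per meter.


c = 1490 + 0.017 * 4845 = 1572.365

1572.365 m/s


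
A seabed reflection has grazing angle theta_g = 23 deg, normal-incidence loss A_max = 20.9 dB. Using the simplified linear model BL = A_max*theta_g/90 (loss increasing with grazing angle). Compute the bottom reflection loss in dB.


5.34 dB


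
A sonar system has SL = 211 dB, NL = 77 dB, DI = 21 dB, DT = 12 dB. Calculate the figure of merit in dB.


143 dB


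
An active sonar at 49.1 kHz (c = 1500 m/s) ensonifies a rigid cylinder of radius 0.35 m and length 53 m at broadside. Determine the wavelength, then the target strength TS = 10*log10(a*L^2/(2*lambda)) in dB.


Step 1: lambda = c/f = 1500/49100 = 0.03055 m
Step 2: TS = 10*log10(a*L^2/(2*lambda)) = 10*log10(0.35*53^2/(2*0.03055)) = 42.07

42.07 dB


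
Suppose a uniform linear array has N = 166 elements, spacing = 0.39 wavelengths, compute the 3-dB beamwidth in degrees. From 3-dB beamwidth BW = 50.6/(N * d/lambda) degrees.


0.78 deg


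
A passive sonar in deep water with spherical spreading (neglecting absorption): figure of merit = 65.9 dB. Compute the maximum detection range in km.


At max range FOM = TL, so 20*log10(R) = 65.9
R = 10^(65.9/20) = 1972.42 m = 1.97 km

1.97 km


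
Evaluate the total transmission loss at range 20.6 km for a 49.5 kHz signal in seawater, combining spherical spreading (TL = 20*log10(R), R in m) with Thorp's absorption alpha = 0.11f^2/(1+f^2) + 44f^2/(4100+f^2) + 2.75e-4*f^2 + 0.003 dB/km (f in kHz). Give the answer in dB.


441.54 dB


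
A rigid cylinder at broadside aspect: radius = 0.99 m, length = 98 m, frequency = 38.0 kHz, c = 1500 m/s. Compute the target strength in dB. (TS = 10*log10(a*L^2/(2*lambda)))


50.81 dB


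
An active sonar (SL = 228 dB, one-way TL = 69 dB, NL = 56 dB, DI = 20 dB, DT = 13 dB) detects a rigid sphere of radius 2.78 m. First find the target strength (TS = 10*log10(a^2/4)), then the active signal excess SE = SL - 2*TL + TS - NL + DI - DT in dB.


Step 1: TS = 10*log10(2.78^2/4) = 2.86 dB
Step 2: SE = SL - 2*TL + TS - NL + DI - DT = 228 - 2*69 + (2.86) - 56 + 20 - 13 = 43.86

43.86 dB


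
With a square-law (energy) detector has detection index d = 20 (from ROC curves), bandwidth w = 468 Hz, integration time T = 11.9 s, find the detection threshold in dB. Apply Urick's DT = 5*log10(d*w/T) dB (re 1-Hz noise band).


14.48 dB


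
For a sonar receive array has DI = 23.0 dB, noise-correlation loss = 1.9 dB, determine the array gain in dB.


AG = DI - L_corr = 23.0 - 1.9 = 21.1

21.1 dB


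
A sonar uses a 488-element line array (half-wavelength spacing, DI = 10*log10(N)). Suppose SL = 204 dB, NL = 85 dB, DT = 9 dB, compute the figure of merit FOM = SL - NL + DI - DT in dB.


Step 1: DI = 10*log10(488) = 26.88 dB
Step 2: FOM = SL - NL + DI - DT = 204 - 85 + 26.88 - 9 = 136.88

136.88 dB


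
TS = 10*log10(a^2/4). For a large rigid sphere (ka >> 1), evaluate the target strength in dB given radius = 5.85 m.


9.32 dB


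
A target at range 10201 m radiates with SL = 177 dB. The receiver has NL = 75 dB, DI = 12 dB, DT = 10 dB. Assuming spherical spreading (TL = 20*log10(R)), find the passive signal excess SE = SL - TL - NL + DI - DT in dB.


23.83 dB


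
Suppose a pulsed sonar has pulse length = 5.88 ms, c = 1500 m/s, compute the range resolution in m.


4.41 m


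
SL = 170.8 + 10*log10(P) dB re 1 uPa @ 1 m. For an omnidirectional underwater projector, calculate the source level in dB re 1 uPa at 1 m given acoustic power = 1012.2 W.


SL = 170.8 + 10*log10(1012.2) = 170.8 + 30.05 = 200.85

200.85 dB


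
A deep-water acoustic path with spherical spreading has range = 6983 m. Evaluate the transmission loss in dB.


76.88 dB


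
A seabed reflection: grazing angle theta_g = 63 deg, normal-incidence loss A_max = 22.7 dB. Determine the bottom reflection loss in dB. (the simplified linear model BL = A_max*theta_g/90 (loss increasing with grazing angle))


15.89 dB


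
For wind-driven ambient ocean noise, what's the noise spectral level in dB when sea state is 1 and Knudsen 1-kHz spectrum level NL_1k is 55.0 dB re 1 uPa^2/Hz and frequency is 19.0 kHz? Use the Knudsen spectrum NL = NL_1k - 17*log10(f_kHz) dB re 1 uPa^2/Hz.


33.26 dB


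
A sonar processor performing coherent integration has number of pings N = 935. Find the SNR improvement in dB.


Gain = 10*log10(935) = 29.71

29.71 dB


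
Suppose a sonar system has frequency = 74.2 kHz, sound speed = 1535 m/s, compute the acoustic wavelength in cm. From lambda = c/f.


lambda = c/f = 1535 / 74200 = 0.0207 m = 2.07 cm

2.07 cm


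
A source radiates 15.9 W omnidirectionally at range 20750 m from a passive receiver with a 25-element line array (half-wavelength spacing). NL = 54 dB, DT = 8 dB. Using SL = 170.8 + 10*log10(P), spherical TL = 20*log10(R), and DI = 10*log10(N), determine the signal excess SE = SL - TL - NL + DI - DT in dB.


Step 1: SL = 170.8 + 10*log10(15.9) = 182.81 dB
Step 2: TL = 20*log10(20750) = 86.34 dB
Step 3: DI = 10*log10(25) = 13.98 dB
Step 4: SE = SL - TL - NL + DI - DT = 182.81 - 86.34 - 54 + 13.98 - 8 = 48.45

48.45 dB


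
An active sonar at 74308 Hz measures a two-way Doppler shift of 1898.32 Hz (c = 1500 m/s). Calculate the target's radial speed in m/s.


19.16 m/s


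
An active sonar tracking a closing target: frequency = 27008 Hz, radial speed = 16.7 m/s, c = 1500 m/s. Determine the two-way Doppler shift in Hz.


fd = 2*f*v/c = 2 * 27008 * 16.7 / 1500 = 601.38

601.38 Hz


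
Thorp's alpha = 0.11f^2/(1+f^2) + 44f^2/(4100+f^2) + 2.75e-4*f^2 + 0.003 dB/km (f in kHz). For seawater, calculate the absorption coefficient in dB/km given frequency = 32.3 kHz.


f^2 = 1043.29
alpha = 0.11*1043.29/(1+1043.29) + 44*1043.29/(4100+1043.29) + 2.75e-4*1043.29 + 0.003 = 9.325

9.325 dB/km


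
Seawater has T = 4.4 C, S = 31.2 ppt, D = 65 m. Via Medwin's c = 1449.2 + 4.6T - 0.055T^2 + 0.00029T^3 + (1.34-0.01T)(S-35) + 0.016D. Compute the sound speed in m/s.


c = 1449.2 + 4.6*4.4 - 0.055*4.4^2 + 0.00029*4.4^3 + (1.34 - 0.01*4.4)*(31.2 - 35) + 0.016*65 = 1464.52

1464.52 m/s


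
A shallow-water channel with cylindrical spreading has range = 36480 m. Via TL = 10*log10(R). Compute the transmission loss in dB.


TL = 10*log10(36480) = 45.62

45.62 dB


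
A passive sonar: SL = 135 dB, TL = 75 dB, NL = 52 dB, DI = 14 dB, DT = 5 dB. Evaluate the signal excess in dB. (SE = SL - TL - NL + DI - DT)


SE = SL - TL - NL + DI - DT = 135 - 75 - 52 + 14 - 5 = 17

17 dB


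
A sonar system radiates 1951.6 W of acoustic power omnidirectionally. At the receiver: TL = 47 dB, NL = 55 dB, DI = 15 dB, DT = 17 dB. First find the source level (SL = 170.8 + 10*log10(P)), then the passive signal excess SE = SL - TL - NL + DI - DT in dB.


Step 1: SL = 170.8 + 10*log10(1951.6) = 203.7 dB
Step 2: SE = SL - TL - NL + DI - DT = 203.7 - 47 - 55 + 15 - 17 = 99.7

99.7 dB


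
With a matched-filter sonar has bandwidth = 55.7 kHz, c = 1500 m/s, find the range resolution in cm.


1.35 cm


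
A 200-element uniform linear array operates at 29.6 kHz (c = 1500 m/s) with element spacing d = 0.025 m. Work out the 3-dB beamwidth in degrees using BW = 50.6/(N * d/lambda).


Step 1: lambda = 1500/29600 = 0.05068 m
Step 2: d/lambda = 0.025/0.05068 = 0.4933
Step 3: BW = 50.6/(N * d/lambda) = 50.6/(200 * 0.4933) = 0.51

0.51 deg


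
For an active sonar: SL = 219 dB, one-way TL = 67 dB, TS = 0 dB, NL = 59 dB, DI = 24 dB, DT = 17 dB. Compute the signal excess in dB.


SE = SL - 2*TL + TS - NL + DI - DT = 219 - 2*67 + (0) - 59 + 24 - 17 = 33

33 dB


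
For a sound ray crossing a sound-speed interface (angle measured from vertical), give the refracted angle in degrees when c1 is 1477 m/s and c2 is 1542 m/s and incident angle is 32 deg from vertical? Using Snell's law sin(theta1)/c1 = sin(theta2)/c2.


33.59 deg


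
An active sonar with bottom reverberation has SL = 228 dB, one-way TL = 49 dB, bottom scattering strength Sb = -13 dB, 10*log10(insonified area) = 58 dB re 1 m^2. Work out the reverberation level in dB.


175 dB


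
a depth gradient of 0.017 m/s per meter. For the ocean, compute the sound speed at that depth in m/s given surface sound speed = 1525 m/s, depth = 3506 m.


c = 1525 + 0.017 * 3506 = 1584.602

1584.602 m/s


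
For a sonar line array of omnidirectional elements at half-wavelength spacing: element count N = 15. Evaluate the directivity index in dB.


11.76 dB


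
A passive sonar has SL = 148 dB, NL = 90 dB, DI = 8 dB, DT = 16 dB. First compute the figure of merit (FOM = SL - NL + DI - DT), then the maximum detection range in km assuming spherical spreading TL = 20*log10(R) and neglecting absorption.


Step 1: FOM = SL - NL + DI - DT = 148 - 90 + 8 - 16 = 50 dB
Step 2: at max range FOM = TL = 20*log10(R), so R = 10^(50/20) = 316.23 m = 0.32 km

0.32 km


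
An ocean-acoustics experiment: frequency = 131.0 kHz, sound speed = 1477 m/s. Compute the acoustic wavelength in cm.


lambda = c/f = 1477 / 131000 = 0.0113 m = 1.13 cm

1.13 cm


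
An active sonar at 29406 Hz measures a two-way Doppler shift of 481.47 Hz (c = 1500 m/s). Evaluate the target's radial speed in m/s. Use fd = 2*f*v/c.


12.28 m/s


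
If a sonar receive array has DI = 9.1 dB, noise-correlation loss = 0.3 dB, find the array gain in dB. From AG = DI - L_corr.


8.8 dB


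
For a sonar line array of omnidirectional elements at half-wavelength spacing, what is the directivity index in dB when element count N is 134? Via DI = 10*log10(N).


21.27 dB


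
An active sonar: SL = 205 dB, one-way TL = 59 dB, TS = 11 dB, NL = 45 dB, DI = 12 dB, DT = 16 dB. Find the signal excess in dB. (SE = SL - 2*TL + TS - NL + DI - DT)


49 dB


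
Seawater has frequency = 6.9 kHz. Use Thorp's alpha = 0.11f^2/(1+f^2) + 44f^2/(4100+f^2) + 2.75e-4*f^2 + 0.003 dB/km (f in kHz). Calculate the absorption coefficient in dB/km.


0.629 dB/km


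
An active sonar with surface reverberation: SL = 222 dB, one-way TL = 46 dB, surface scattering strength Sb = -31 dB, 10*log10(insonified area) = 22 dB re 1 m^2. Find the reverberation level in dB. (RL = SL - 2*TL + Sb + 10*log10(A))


RL = SL - 2*TL + Sb + 10*log10(A) = 222 - 2*46 + (-31) + 22 = 121

121 dB


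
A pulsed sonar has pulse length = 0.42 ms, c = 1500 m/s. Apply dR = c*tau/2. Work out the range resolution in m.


dR = c*tau/2 = 1500 * 0.42e-3 / 2 = 0.315

0.315 m


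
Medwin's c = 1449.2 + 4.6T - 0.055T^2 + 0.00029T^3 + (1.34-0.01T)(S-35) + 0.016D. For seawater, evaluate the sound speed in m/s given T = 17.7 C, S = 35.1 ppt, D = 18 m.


1515.4 m/s


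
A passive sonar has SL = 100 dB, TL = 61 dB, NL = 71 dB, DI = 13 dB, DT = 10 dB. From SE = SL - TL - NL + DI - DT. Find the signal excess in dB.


-29 dB


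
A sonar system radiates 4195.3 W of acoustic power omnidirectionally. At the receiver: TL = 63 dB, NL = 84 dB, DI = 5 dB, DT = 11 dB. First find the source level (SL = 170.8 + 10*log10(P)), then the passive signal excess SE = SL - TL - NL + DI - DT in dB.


Step 1: SL = 170.8 + 10*log10(4195.3) = 207.03 dB
Step 2: SE = SL - TL - NL + DI - DT = 207.03 - 63 - 84 + 5 - 11 = 54.03

54.03 dB


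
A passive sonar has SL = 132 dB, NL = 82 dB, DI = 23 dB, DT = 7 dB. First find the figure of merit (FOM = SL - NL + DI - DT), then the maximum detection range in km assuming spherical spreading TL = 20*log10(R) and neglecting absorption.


Step 1: FOM = SL - NL + DI - DT = 132 - 82 + 23 - 7 = 66 dB
Step 2: at max range FOM = TL = 20*log10(R), so R = 10^(66/20) = 1995.26 m = 2.0 km

2.0 km


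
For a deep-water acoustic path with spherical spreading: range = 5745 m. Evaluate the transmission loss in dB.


TL = 20*log10(5745) = 75.19

75.19 dB


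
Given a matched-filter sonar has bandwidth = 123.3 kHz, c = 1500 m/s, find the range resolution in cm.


0.61 cm


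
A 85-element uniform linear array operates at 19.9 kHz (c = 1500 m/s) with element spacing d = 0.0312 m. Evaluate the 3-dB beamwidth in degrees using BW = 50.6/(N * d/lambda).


Step 1: lambda = 1500/19900 = 0.07538 m
Step 2: d/lambda = 0.0312/0.07538 = 0.4139
Step 3: BW = 50.6/(N * d/lambda) = 50.6/(85 * 0.4139) = 1.44

1.44 deg


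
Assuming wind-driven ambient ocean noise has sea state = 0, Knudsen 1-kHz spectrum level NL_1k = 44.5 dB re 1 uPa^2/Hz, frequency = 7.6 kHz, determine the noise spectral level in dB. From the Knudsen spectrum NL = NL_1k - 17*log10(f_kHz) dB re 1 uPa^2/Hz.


NL = NL_1k - 17*log10(f_kHz) = 44.5 - 17*log10(7.6) = 44.5 - (14.97) = 29.53

29.53 dB


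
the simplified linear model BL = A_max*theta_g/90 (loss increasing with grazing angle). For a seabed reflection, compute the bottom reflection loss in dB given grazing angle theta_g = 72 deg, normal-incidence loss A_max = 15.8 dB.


12.64 dB


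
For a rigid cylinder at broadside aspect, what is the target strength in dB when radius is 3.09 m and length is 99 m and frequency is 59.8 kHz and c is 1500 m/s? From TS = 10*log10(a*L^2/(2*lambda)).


lambda = 1500/59800 = 0.02508 m
TS = 10*log10(3.09*99^2/(2*0.02508)) = 57.81

57.81 dB


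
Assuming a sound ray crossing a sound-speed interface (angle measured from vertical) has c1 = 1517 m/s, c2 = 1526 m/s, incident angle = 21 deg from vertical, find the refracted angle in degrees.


sin(theta2) = (c2/c1)*sin(theta1) = (1526/1517)*sin(21 deg) = 0.36049
theta2 = arcsin(0.36049) = 21.13

21.13 deg


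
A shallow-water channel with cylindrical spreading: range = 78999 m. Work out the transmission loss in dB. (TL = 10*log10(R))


48.98 dB


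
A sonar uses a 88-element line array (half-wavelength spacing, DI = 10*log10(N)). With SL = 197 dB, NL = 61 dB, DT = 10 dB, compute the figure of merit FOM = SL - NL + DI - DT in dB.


145.44 dB


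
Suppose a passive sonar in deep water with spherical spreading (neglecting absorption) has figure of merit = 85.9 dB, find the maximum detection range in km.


At max range FOM = TL, so 20*log10(R) = 85.9
R = 10^(85.9/20) = 19724.23 m = 19.72 km

19.72 km


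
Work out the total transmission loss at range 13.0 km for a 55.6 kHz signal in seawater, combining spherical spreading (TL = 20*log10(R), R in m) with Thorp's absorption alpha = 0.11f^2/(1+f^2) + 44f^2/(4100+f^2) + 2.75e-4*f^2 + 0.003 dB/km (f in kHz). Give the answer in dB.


Step 1 (Thorp): alpha = 0.11*3091.36/(1+3091.36) + 44*3091.36/(4100+3091.36) + 2.75e-4*3091.36 + 0.003 = 19.8774 dB/km
Step 2: TL_spread = 20*log10(13000) = 82.28 dB
Step 3: TL_abs = alpha*R = 19.8774 * 13.0 = 258.41 dB
Step 4: TL_total = 82.28 + 258.41 = 340.69

340.69 dB
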